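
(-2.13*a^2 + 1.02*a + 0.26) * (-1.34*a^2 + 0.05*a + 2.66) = 2.8542*a^4 - 1.4733*a^3 - 5.9632*a^2 + 2.7262*a + 0.6916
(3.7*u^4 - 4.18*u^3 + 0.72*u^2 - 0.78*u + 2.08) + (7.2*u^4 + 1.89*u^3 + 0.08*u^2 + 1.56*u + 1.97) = 10.9*u^4 - 2.29*u^3 + 0.8*u^2 + 0.78*u + 4.05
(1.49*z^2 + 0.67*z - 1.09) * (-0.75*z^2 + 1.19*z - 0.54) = -1.1175*z^4 + 1.2706*z^3 + 0.8102*z^2 - 1.6589*z + 0.5886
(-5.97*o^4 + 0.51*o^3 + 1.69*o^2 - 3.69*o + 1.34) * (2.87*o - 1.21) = -17.1339*o^5 + 8.6874*o^4 + 4.2332*o^3 - 12.6352*o^2 + 8.3107*o - 1.6214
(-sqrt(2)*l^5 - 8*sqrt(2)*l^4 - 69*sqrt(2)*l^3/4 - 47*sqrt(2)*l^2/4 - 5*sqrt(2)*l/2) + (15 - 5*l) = -sqrt(2)*l^5 - 8*sqrt(2)*l^4 - 69*sqrt(2)*l^3/4 - 47*sqrt(2)*l^2/4 - 5*l - 5*sqrt(2)*l/2 + 15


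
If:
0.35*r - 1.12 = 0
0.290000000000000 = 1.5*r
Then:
No Solution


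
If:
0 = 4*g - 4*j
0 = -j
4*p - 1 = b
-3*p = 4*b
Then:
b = -3/19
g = 0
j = 0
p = 4/19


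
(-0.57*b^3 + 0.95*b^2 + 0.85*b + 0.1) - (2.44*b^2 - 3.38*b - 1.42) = -0.57*b^3 - 1.49*b^2 + 4.23*b + 1.52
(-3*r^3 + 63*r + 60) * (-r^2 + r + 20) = 3*r^5 - 3*r^4 - 123*r^3 + 3*r^2 + 1320*r + 1200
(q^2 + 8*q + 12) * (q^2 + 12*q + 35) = q^4 + 20*q^3 + 143*q^2 + 424*q + 420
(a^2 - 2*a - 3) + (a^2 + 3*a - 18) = 2*a^2 + a - 21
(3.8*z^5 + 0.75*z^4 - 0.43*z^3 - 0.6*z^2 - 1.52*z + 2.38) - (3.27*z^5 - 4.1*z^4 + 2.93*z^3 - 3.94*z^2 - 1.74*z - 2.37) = 0.53*z^5 + 4.85*z^4 - 3.36*z^3 + 3.34*z^2 + 0.22*z + 4.75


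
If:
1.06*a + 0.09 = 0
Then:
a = -0.08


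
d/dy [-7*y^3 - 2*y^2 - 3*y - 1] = -21*y^2 - 4*y - 3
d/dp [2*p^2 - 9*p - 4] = 4*p - 9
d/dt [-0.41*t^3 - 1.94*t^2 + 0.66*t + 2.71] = -1.23*t^2 - 3.88*t + 0.66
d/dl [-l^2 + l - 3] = 1 - 2*l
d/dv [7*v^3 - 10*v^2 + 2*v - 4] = 21*v^2 - 20*v + 2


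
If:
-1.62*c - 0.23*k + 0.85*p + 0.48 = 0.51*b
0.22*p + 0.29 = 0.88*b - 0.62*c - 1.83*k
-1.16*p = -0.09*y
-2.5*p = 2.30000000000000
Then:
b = 1.62016304971868*k - 0.0260236536915834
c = -0.652026639108968*k - 0.178227121368699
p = -0.92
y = -11.86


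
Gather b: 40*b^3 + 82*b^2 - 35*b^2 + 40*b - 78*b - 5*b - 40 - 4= 40*b^3 + 47*b^2 - 43*b - 44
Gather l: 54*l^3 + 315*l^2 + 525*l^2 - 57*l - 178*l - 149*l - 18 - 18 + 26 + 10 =54*l^3 + 840*l^2 - 384*l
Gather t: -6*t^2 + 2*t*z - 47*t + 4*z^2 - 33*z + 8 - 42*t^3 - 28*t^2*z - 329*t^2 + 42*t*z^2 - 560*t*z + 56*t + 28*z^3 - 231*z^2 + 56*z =-42*t^3 + t^2*(-28*z - 335) + t*(42*z^2 - 558*z + 9) + 28*z^3 - 227*z^2 + 23*z + 8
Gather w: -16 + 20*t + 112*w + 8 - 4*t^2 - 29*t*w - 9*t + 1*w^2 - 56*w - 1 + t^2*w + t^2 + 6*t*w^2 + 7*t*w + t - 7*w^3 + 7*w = -3*t^2 + 12*t - 7*w^3 + w^2*(6*t + 1) + w*(t^2 - 22*t + 63) - 9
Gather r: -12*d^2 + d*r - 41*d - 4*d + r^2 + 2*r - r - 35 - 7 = -12*d^2 - 45*d + r^2 + r*(d + 1) - 42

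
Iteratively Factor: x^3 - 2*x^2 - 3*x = (x + 1)*(x^2 - 3*x) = (x - 3)*(x + 1)*(x)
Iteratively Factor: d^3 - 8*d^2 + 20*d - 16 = (d - 2)*(d^2 - 6*d + 8) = (d - 2)^2*(d - 4)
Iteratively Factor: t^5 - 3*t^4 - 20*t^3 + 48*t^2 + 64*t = (t - 4)*(t^4 + t^3 - 16*t^2 - 16*t) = (t - 4)*(t + 1)*(t^3 - 16*t) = (t - 4)^2*(t + 1)*(t^2 + 4*t) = (t - 4)^2*(t + 1)*(t + 4)*(t)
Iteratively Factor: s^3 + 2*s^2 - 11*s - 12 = (s + 4)*(s^2 - 2*s - 3) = (s - 3)*(s + 4)*(s + 1)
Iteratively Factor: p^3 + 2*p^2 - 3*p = (p - 1)*(p^2 + 3*p) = p*(p - 1)*(p + 3)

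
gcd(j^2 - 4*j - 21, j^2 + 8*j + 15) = j + 3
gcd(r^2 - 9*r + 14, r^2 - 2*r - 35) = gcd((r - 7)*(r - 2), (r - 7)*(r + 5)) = r - 7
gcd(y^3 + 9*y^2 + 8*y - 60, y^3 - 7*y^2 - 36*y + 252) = y + 6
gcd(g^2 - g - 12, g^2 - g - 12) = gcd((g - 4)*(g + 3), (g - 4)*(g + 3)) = g^2 - g - 12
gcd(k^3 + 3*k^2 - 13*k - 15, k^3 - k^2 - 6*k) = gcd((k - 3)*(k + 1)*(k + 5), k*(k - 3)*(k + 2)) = k - 3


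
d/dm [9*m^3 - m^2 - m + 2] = 27*m^2 - 2*m - 1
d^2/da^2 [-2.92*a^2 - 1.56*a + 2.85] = -5.84000000000000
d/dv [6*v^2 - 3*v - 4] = 12*v - 3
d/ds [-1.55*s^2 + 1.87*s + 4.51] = 1.87 - 3.1*s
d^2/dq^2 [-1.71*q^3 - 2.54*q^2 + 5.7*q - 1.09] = -10.26*q - 5.08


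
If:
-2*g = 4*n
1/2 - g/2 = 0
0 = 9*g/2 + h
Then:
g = 1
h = -9/2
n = -1/2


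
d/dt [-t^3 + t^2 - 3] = t*(2 - 3*t)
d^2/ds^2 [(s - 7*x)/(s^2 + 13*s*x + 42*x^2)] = 2*((s - 7*x)*(2*s + 13*x)^2 - 3*(s + 2*x)*(s^2 + 13*s*x + 42*x^2))/(s^2 + 13*s*x + 42*x^2)^3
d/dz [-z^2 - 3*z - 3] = -2*z - 3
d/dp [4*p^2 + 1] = 8*p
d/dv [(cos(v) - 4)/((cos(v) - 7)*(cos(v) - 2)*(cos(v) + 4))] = (83*cos(v) - 17*cos(2*v) + cos(3*v) + 47)*sin(v)/(2*(cos(v) - 7)^2*(cos(v) - 2)^2*(cos(v) + 4)^2)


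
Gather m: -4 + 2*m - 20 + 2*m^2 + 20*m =2*m^2 + 22*m - 24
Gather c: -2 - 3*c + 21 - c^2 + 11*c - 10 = -c^2 + 8*c + 9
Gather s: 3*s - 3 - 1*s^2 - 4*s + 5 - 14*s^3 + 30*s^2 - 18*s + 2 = -14*s^3 + 29*s^2 - 19*s + 4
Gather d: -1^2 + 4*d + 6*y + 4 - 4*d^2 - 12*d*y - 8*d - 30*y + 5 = -4*d^2 + d*(-12*y - 4) - 24*y + 8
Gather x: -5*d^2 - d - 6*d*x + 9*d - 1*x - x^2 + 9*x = -5*d^2 + 8*d - x^2 + x*(8 - 6*d)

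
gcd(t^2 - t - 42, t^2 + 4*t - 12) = t + 6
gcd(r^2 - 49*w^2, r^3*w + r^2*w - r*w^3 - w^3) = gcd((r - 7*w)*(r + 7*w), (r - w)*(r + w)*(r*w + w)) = 1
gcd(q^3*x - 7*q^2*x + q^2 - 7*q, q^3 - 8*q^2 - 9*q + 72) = 1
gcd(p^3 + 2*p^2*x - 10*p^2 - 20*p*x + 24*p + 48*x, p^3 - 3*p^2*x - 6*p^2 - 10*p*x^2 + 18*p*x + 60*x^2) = p^2 + 2*p*x - 6*p - 12*x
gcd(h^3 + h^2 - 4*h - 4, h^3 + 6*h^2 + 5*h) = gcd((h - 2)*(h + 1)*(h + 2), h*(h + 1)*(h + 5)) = h + 1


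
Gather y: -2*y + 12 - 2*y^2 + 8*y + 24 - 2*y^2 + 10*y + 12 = -4*y^2 + 16*y + 48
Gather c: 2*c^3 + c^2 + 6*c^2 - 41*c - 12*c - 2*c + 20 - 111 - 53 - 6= 2*c^3 + 7*c^2 - 55*c - 150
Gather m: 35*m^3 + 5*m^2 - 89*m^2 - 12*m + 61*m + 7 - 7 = 35*m^3 - 84*m^2 + 49*m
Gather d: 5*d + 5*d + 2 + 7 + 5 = 10*d + 14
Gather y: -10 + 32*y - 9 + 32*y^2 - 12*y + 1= 32*y^2 + 20*y - 18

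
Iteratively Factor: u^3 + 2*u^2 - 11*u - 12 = (u - 3)*(u^2 + 5*u + 4) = (u - 3)*(u + 4)*(u + 1)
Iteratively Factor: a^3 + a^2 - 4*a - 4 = (a - 2)*(a^2 + 3*a + 2) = (a - 2)*(a + 1)*(a + 2)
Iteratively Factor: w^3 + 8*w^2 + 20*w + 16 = (w + 2)*(w^2 + 6*w + 8) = (w + 2)^2*(w + 4)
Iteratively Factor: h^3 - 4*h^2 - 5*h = (h + 1)*(h^2 - 5*h) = h*(h + 1)*(h - 5)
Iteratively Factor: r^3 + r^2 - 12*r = (r - 3)*(r^2 + 4*r) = r*(r - 3)*(r + 4)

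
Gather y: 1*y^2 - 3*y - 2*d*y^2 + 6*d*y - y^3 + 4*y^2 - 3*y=-y^3 + y^2*(5 - 2*d) + y*(6*d - 6)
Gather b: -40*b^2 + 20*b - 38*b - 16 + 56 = -40*b^2 - 18*b + 40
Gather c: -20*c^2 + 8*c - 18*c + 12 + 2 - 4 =-20*c^2 - 10*c + 10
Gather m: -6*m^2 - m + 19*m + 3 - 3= -6*m^2 + 18*m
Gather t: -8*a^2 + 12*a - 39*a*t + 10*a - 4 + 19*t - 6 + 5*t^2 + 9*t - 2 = -8*a^2 + 22*a + 5*t^2 + t*(28 - 39*a) - 12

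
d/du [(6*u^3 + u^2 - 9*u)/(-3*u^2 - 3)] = (-6*u^4 - 27*u^2 - 2*u + 9)/(3*(u^4 + 2*u^2 + 1))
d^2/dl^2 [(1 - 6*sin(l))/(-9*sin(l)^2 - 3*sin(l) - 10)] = 9*(-54*sin(l)^5 + 54*sin(l)^4 + 477*sin(l)^3 - 73*sin(l)^2 - 448*sin(l) - 22)/(9*sin(l)^2 + 3*sin(l) + 10)^3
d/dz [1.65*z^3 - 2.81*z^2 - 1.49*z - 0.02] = 4.95*z^2 - 5.62*z - 1.49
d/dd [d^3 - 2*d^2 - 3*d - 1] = 3*d^2 - 4*d - 3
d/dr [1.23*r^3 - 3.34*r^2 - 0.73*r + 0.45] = 3.69*r^2 - 6.68*r - 0.73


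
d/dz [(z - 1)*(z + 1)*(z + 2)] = 3*z^2 + 4*z - 1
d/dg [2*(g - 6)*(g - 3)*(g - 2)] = 6*g^2 - 44*g + 72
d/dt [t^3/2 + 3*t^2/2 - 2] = 3*t*(t + 2)/2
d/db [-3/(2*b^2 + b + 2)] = 3*(4*b + 1)/(2*b^2 + b + 2)^2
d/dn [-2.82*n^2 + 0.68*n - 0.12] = 0.68 - 5.64*n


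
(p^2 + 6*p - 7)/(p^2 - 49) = (p - 1)/(p - 7)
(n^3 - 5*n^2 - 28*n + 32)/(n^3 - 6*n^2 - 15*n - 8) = (n^2 + 3*n - 4)/(n^2 + 2*n + 1)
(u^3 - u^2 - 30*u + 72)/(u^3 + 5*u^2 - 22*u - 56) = (u^2 + 3*u - 18)/(u^2 + 9*u + 14)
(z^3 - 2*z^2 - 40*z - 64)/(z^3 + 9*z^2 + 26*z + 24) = (z - 8)/(z + 3)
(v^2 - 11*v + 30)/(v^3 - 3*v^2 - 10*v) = (v - 6)/(v*(v + 2))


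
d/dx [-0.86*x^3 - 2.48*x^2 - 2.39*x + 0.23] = -2.58*x^2 - 4.96*x - 2.39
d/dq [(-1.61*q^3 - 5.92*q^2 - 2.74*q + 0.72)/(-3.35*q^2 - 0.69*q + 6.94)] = (5.3935*q^4 + 2.2218*q^3 - 38.6144*q^2 - 77.3456*q - 18.5188)/(11.2225*q^4 + 4.623*q^3 - 46.0219*q^2 - 9.5772*q + 48.1636)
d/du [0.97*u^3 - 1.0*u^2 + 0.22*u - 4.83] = 2.91*u^2 - 2.0*u + 0.22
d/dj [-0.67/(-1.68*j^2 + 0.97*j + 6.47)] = (0.6499 - 2.2512*j)/(-1.68*j^2 + 0.97*j + 6.47)^2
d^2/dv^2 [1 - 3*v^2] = -6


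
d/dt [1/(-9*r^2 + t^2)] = -2*t/(9*r^2 - t^2)^2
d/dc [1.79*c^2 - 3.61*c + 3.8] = 3.58*c - 3.61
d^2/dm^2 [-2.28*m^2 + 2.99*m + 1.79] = -4.56000000000000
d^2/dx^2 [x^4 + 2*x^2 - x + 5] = 12*x^2 + 4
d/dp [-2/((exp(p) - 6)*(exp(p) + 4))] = 4*(exp(p) - 1)*exp(p)/((exp(p) - 6)^2*(exp(p) + 4)^2)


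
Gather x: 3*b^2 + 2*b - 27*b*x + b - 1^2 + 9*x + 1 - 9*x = 3*b^2 - 27*b*x + 3*b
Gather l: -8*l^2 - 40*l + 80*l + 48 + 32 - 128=-8*l^2 + 40*l - 48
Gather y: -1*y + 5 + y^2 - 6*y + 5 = y^2 - 7*y + 10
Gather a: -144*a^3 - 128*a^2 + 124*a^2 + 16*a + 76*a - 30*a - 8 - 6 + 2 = -144*a^3 - 4*a^2 + 62*a - 12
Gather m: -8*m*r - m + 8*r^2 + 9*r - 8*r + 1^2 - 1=m*(-8*r - 1) + 8*r^2 + r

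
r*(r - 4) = r^2 - 4*r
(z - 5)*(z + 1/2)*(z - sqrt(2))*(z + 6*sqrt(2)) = z^4 - 9*z^3/2 + 5*sqrt(2)*z^3 - 45*sqrt(2)*z^2/2 - 29*z^2/2 - 25*sqrt(2)*z/2 + 54*z + 30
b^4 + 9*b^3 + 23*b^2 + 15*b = b*(b + 1)*(b + 3)*(b + 5)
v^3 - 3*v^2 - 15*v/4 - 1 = (v - 4)*(v + 1/2)^2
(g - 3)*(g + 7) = g^2 + 4*g - 21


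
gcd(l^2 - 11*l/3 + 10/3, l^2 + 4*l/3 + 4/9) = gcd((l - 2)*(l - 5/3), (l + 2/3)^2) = 1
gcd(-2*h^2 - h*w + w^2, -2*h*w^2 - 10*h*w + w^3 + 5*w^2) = -2*h + w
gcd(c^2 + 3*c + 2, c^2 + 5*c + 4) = c + 1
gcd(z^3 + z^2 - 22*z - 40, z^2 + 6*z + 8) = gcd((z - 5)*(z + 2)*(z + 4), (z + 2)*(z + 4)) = z^2 + 6*z + 8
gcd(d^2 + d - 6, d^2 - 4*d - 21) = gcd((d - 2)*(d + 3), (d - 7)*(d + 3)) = d + 3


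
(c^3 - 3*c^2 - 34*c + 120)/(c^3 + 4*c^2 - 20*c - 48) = (c - 5)/(c + 2)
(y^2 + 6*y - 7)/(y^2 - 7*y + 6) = (y + 7)/(y - 6)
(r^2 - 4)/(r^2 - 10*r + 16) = (r + 2)/(r - 8)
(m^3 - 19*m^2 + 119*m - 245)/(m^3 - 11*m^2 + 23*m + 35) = (m - 7)/(m + 1)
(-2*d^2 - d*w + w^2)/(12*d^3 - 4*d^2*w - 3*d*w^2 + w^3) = (d + w)/(-6*d^2 - d*w + w^2)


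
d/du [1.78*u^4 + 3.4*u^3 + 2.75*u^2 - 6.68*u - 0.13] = 7.12*u^3 + 10.2*u^2 + 5.5*u - 6.68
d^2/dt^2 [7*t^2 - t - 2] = 14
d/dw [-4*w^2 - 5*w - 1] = -8*w - 5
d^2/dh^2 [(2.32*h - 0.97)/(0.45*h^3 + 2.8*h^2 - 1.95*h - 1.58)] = (2.8188*h^5 + 15.1821*h^4 + 20.894*h^3 - 20.72751*h^2 + 89.22126*h - 30.25525)/(0.091125*h^9 + 1.701*h^8 + 9.399375*h^7 + 6.25015*h^6 - 52.675425*h^5 + 3.09809999999999*h^4 + 47.716065*h^3 + 2.94591*h^2 - 14.60394*h - 3.944312)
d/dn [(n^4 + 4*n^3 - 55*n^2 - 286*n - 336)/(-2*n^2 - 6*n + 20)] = (-2*n^5 - 13*n^4 + 16*n^3 - n^2 - 1772*n - 3868)/(2*(n^4 + 6*n^3 - 11*n^2 - 60*n + 100))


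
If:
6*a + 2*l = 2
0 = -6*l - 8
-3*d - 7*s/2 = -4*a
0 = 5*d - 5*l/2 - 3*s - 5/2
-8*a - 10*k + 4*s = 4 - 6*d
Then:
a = 7/9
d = 77/318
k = -961/1590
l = -4/3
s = 325/477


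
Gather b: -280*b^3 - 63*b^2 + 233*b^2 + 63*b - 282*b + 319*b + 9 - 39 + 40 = -280*b^3 + 170*b^2 + 100*b + 10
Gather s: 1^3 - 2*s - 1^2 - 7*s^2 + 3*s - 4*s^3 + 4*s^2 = -4*s^3 - 3*s^2 + s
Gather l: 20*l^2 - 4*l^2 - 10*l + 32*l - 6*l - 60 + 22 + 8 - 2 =16*l^2 + 16*l - 32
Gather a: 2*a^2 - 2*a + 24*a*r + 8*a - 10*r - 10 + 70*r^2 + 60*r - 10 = 2*a^2 + a*(24*r + 6) + 70*r^2 + 50*r - 20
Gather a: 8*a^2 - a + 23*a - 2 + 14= 8*a^2 + 22*a + 12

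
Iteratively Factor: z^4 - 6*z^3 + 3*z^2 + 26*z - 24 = (z - 4)*(z^3 - 2*z^2 - 5*z + 6) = (z - 4)*(z - 3)*(z^2 + z - 2) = (z - 4)*(z - 3)*(z - 1)*(z + 2)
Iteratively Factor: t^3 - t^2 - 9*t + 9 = (t - 3)*(t^2 + 2*t - 3) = (t - 3)*(t + 3)*(t - 1)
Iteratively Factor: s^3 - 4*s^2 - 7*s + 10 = (s + 2)*(s^2 - 6*s + 5) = (s - 5)*(s + 2)*(s - 1)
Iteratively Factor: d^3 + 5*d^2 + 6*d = (d + 3)*(d^2 + 2*d) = (d + 2)*(d + 3)*(d)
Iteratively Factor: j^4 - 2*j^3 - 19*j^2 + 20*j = (j + 4)*(j^3 - 6*j^2 + 5*j) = (j - 5)*(j + 4)*(j^2 - j) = (j - 5)*(j - 1)*(j + 4)*(j)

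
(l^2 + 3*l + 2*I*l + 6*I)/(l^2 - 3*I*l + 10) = (l + 3)/(l - 5*I)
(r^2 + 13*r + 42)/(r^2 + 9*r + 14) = (r + 6)/(r + 2)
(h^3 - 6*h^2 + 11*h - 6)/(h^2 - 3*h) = h - 3 + 2/h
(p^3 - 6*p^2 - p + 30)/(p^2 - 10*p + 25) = (p^2 - p - 6)/(p - 5)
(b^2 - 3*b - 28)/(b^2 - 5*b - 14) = (b + 4)/(b + 2)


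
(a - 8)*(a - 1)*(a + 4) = a^3 - 5*a^2 - 28*a + 32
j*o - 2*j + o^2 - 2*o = (j + o)*(o - 2)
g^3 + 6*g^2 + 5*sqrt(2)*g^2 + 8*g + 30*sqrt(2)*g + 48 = (g + 6)*(g + sqrt(2))*(g + 4*sqrt(2))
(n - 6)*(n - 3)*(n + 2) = n^3 - 7*n^2 + 36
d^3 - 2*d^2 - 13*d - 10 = (d - 5)*(d + 1)*(d + 2)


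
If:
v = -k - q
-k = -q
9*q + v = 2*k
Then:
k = 0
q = 0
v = 0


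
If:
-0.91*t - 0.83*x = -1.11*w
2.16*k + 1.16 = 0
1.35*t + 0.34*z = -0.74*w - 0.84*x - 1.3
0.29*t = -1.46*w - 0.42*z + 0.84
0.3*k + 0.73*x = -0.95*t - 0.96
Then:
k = -0.54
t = -15.84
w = 1.61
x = 19.51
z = 7.34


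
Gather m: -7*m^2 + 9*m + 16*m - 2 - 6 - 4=-7*m^2 + 25*m - 12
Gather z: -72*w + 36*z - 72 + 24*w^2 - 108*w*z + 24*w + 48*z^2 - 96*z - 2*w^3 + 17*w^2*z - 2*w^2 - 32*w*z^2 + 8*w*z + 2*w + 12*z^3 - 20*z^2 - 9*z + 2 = -2*w^3 + 22*w^2 - 46*w + 12*z^3 + z^2*(28 - 32*w) + z*(17*w^2 - 100*w - 69) - 70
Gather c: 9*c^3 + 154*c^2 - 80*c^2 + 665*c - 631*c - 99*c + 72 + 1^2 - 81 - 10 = 9*c^3 + 74*c^2 - 65*c - 18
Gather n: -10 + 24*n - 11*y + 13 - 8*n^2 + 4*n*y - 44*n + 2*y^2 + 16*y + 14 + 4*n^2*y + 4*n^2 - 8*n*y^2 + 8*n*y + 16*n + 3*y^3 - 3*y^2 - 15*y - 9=n^2*(4*y - 4) + n*(-8*y^2 + 12*y - 4) + 3*y^3 - y^2 - 10*y + 8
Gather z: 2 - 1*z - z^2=-z^2 - z + 2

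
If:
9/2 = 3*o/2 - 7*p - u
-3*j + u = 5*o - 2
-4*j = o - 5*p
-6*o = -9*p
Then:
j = -5/34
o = -30/119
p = -20/119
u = -881/238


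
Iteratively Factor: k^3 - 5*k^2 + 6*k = (k - 3)*(k^2 - 2*k) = (k - 3)*(k - 2)*(k)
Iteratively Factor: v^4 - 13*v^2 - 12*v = (v + 1)*(v^3 - v^2 - 12*v) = v*(v + 1)*(v^2 - v - 12) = v*(v + 1)*(v + 3)*(v - 4)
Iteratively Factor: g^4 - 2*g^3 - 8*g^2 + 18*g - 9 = (g - 1)*(g^3 - g^2 - 9*g + 9) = (g - 1)^2*(g^2 - 9) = (g - 3)*(g - 1)^2*(g + 3)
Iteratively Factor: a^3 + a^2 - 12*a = (a)*(a^2 + a - 12) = a*(a + 4)*(a - 3)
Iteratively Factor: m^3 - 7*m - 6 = (m - 3)*(m^2 + 3*m + 2) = (m - 3)*(m + 1)*(m + 2)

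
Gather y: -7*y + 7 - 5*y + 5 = 12 - 12*y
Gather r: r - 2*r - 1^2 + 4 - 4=-r - 1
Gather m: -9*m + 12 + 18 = 30 - 9*m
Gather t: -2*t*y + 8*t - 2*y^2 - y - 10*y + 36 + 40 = t*(8 - 2*y) - 2*y^2 - 11*y + 76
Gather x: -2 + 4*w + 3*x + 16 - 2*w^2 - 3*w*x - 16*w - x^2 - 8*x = -2*w^2 - 12*w - x^2 + x*(-3*w - 5) + 14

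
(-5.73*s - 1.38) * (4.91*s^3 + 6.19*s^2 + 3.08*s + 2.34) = -28.1343*s^4 - 42.2445*s^3 - 26.1906*s^2 - 17.6586*s - 3.2292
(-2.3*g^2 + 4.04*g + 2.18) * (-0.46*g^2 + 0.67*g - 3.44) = 1.058*g^4 - 3.3994*g^3 + 9.616*g^2 - 12.437*g - 7.4992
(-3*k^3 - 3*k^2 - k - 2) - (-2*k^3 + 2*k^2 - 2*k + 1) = -k^3 - 5*k^2 + k - 3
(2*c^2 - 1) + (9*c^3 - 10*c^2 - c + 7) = 9*c^3 - 8*c^2 - c + 6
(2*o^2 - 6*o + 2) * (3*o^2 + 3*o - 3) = 6*o^4 - 12*o^3 - 18*o^2 + 24*o - 6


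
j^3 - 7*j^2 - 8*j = j*(j - 8)*(j + 1)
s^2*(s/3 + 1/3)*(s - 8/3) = s^4/3 - 5*s^3/9 - 8*s^2/9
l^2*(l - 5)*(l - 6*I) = l^4 - 5*l^3 - 6*I*l^3 + 30*I*l^2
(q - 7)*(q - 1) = q^2 - 8*q + 7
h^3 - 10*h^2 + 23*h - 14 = (h - 7)*(h - 2)*(h - 1)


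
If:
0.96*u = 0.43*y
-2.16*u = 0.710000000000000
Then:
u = -0.33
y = -0.73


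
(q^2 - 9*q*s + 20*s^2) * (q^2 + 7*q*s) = q^4 - 2*q^3*s - 43*q^2*s^2 + 140*q*s^3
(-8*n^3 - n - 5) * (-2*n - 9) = 16*n^4 + 72*n^3 + 2*n^2 + 19*n + 45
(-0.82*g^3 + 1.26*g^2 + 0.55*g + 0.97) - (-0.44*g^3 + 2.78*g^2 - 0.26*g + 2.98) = -0.38*g^3 - 1.52*g^2 + 0.81*g - 2.01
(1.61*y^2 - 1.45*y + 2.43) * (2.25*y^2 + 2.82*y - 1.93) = 3.6225*y^4 + 1.2777*y^3 - 1.7288*y^2 + 9.6511*y - 4.6899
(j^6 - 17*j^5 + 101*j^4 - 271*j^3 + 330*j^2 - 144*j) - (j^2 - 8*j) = j^6 - 17*j^5 + 101*j^4 - 271*j^3 + 329*j^2 - 136*j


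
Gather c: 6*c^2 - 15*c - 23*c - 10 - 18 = 6*c^2 - 38*c - 28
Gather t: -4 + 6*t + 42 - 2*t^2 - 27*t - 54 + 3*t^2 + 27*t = t^2 + 6*t - 16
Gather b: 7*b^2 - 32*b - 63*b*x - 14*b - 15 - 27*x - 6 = 7*b^2 + b*(-63*x - 46) - 27*x - 21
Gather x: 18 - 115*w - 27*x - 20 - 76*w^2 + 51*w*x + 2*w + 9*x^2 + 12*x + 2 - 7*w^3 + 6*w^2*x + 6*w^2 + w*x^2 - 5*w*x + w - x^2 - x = -7*w^3 - 70*w^2 - 112*w + x^2*(w + 8) + x*(6*w^2 + 46*w - 16)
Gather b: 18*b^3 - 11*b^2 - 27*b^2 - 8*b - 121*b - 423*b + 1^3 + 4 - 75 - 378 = 18*b^3 - 38*b^2 - 552*b - 448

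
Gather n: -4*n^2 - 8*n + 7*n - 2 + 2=-4*n^2 - n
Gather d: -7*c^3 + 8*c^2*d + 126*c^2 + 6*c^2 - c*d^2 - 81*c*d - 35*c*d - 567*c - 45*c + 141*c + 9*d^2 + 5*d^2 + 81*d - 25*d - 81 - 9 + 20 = -7*c^3 + 132*c^2 - 471*c + d^2*(14 - c) + d*(8*c^2 - 116*c + 56) - 70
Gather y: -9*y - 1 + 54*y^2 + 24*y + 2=54*y^2 + 15*y + 1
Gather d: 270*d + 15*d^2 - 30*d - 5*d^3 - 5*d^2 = -5*d^3 + 10*d^2 + 240*d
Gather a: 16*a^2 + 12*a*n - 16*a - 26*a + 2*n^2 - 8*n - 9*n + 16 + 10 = 16*a^2 + a*(12*n - 42) + 2*n^2 - 17*n + 26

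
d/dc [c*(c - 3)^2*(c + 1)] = 4*c^3 - 15*c^2 + 6*c + 9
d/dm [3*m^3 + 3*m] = 9*m^2 + 3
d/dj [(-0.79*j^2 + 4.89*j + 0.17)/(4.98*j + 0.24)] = (-3.9342*j^2 - 0.379200000000001*j + 0.327)/(24.8004*j^2 + 2.3904*j + 0.0576)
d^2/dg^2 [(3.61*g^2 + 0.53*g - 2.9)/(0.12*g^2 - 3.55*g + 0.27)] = (3.090984*g^3 - 0.952343999999982*g^2 + 7.309368*g - 71.364232)/(0.001728*g^6 - 0.15336*g^5 + 4.548564*g^4 - 45.428995*g^3 + 10.234269*g^2 - 0.776385*g + 0.019683)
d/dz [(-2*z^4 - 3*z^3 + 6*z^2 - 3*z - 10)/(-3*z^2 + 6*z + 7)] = (12*z^5 - 27*z^4 - 92*z^3 - 36*z^2 + 24*z + 39)/(9*z^4 - 36*z^3 - 6*z^2 + 84*z + 49)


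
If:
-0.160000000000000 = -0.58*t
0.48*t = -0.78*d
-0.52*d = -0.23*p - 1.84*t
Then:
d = -0.17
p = -2.59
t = 0.28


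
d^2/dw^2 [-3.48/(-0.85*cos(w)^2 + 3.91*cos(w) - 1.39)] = (-10.0572*(1 - cos(w)^2)^2 + 34.69734*cos(w)^3 - 41.784708*cos(w)^2 - 88.308132*cos(w) + 108.239136)/(0.85*cos(w)^2 - 3.91*cos(w) + 1.39)^3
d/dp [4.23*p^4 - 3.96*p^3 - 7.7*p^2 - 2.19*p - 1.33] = 16.92*p^3 - 11.88*p^2 - 15.4*p - 2.19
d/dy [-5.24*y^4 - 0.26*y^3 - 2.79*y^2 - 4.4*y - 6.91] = -20.96*y^3 - 0.78*y^2 - 5.58*y - 4.4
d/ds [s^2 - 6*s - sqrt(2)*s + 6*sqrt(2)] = 2*s - 6 - sqrt(2)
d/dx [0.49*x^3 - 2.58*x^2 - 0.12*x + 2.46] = 1.47*x^2 - 5.16*x - 0.12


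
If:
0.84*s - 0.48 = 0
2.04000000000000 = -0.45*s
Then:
No Solution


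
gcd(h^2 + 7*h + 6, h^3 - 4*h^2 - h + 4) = h + 1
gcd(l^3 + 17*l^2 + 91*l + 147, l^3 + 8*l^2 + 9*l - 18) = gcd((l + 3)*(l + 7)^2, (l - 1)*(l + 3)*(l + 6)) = l + 3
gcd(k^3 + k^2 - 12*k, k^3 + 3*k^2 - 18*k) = k^2 - 3*k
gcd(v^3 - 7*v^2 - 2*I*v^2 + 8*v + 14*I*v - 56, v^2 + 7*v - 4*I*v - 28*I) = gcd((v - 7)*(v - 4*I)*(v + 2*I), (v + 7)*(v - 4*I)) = v - 4*I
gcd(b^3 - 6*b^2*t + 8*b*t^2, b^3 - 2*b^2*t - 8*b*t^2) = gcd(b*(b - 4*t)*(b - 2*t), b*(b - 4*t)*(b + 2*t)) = -b^2 + 4*b*t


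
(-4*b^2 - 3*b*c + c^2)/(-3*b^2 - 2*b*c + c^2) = (4*b - c)/(3*b - c)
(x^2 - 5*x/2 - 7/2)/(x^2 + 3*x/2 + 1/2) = (2*x - 7)/(2*x + 1)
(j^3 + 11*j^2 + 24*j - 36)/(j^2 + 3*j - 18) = (j^2 + 5*j - 6)/(j - 3)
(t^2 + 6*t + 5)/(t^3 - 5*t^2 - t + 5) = (t + 5)/(t^2 - 6*t + 5)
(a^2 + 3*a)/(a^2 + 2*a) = (a + 3)/(a + 2)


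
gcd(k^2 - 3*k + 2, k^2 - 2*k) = k - 2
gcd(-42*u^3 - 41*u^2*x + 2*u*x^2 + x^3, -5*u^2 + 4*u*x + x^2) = 1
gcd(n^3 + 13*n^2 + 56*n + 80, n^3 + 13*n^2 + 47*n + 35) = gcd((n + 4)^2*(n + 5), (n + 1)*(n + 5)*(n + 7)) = n + 5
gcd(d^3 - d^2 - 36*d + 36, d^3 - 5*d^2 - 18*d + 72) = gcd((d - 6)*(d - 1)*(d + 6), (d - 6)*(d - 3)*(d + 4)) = d - 6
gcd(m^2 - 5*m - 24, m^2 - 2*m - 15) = m + 3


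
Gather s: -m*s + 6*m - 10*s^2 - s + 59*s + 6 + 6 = 6*m - 10*s^2 + s*(58 - m) + 12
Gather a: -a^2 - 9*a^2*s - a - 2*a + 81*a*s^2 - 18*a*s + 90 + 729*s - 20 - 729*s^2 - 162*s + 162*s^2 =a^2*(-9*s - 1) + a*(81*s^2 - 18*s - 3) - 567*s^2 + 567*s + 70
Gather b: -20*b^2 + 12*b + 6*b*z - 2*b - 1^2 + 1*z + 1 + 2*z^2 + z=-20*b^2 + b*(6*z + 10) + 2*z^2 + 2*z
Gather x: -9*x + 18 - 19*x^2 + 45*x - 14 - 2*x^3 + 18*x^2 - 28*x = -2*x^3 - x^2 + 8*x + 4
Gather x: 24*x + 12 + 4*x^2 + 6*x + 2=4*x^2 + 30*x + 14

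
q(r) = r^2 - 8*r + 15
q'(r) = 2*r - 8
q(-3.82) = 60.15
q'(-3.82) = -15.64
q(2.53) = 1.16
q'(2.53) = -2.94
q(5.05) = 0.10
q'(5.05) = 2.10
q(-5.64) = 91.93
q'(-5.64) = -19.28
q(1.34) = 6.08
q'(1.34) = -5.32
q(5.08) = 0.17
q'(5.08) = 2.16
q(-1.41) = 28.27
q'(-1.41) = -10.82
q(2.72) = 0.64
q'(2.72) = -2.56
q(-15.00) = 360.00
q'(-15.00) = -38.00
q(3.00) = 0.00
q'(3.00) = -2.00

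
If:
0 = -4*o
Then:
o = 0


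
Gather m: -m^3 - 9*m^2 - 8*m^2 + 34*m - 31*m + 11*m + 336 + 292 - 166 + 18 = -m^3 - 17*m^2 + 14*m + 480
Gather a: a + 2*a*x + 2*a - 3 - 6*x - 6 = a*(2*x + 3) - 6*x - 9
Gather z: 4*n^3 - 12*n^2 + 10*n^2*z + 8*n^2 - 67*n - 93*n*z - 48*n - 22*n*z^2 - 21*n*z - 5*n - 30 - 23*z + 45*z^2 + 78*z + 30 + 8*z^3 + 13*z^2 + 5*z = 4*n^3 - 4*n^2 - 120*n + 8*z^3 + z^2*(58 - 22*n) + z*(10*n^2 - 114*n + 60)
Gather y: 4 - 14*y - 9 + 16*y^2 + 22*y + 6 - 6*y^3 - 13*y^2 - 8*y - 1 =-6*y^3 + 3*y^2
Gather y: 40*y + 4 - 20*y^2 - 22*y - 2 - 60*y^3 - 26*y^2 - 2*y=-60*y^3 - 46*y^2 + 16*y + 2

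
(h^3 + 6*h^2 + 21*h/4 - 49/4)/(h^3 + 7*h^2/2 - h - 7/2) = (h + 7/2)/(h + 1)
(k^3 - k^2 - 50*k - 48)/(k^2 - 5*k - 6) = (k^2 - 2*k - 48)/(k - 6)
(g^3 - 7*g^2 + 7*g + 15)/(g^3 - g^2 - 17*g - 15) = (g - 3)/(g + 3)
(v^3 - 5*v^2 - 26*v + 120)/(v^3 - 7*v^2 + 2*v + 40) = (v^2 - v - 30)/(v^2 - 3*v - 10)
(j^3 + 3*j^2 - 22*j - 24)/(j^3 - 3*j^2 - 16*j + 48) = (j^2 + 7*j + 6)/(j^2 + j - 12)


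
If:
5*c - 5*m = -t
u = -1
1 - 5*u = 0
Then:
No Solution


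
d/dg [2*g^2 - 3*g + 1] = 4*g - 3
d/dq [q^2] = 2*q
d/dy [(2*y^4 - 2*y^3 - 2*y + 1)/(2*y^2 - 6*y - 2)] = (2*y^5 - 10*y^4 + 2*y^3 + 4*y^2 - y + 5/2)/(y^4 - 6*y^3 + 7*y^2 + 6*y + 1)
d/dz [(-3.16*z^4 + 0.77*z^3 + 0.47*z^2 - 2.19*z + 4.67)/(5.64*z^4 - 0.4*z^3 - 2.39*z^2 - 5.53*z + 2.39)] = (-3.0788*z^6 + 9.8032*z^5 + 87.8269*z^4 - 145.833*z^3 + 3.2917*z^2 + 24.5692*z + 20.591)/(31.8096*z^8 - 4.512*z^7 - 26.7992*z^6 - 60.4664*z^5 + 37.0953*z^4 + 24.5214*z^3 + 19.1567*z^2 - 26.4334*z + 5.7121)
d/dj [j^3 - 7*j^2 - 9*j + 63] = 3*j^2 - 14*j - 9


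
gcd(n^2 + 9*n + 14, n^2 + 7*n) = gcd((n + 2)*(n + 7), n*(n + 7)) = n + 7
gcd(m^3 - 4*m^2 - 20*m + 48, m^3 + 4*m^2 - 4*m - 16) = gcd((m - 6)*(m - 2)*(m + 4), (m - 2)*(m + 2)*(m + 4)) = m^2 + 2*m - 8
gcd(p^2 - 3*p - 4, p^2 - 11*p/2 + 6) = p - 4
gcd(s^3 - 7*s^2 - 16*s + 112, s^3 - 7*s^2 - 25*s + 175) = s - 7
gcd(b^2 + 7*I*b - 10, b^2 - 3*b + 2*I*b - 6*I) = b + 2*I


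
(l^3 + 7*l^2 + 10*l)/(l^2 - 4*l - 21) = l*(l^2 + 7*l + 10)/(l^2 - 4*l - 21)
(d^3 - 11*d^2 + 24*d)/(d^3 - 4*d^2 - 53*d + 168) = d/(d + 7)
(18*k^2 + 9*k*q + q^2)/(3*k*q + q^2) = (6*k + q)/q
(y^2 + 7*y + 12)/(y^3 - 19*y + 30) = (y^2 + 7*y + 12)/(y^3 - 19*y + 30)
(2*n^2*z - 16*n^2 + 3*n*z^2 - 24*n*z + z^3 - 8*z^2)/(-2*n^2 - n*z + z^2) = (2*n*z - 16*n + z^2 - 8*z)/(-2*n + z)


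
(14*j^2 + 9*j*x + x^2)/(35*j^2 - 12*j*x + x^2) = (14*j^2 + 9*j*x + x^2)/(35*j^2 - 12*j*x + x^2)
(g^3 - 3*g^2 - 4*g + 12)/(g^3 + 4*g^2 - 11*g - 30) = (g - 2)/(g + 5)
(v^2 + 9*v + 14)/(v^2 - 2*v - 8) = (v + 7)/(v - 4)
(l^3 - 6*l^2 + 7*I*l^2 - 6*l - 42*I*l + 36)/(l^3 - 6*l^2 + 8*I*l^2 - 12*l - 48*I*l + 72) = (l + I)/(l + 2*I)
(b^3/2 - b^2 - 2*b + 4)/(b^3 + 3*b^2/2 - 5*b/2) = (b^3 - 2*b^2 - 4*b + 8)/(b*(2*b^2 + 3*b - 5))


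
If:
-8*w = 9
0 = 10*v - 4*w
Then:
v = -9/20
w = -9/8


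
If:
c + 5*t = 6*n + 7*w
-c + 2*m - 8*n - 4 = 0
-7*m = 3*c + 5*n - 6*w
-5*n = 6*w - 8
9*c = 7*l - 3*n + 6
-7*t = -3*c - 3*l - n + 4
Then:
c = 318596/126181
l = 269574/126181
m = 113980/126181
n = -74420/126181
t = 169338/126181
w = 230258/126181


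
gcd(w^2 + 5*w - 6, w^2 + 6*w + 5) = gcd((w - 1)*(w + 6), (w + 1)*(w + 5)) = 1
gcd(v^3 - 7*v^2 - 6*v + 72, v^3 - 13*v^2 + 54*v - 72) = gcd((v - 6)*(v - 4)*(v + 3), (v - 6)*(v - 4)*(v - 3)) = v^2 - 10*v + 24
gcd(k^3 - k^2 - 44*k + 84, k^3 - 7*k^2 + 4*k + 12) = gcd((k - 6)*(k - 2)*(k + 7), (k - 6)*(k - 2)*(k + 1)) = k^2 - 8*k + 12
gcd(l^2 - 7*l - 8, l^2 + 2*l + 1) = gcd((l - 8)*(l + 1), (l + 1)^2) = l + 1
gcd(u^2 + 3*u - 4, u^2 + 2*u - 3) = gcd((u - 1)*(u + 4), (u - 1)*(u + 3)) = u - 1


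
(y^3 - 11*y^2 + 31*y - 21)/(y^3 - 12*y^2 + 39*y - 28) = (y - 3)/(y - 4)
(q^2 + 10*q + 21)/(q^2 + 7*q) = (q + 3)/q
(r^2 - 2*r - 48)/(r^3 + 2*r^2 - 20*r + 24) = (r - 8)/(r^2 - 4*r + 4)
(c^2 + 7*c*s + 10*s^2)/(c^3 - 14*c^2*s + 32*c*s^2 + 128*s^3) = (c + 5*s)/(c^2 - 16*c*s + 64*s^2)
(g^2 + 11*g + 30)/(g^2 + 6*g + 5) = (g + 6)/(g + 1)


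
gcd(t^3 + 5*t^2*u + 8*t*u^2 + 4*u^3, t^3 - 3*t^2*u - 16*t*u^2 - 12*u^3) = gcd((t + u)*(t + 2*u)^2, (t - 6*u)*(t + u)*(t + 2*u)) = t^2 + 3*t*u + 2*u^2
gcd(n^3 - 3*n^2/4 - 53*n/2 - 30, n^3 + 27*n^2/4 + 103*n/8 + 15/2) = n^2 + 21*n/4 + 5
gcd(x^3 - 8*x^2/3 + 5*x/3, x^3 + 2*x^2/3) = x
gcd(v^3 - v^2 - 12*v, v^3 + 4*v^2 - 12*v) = v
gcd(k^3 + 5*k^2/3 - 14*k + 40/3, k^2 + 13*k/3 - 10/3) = k + 5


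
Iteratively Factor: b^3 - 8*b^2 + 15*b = (b - 3)*(b^2 - 5*b) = b*(b - 3)*(b - 5)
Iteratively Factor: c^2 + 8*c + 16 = (c + 4)*(c + 4)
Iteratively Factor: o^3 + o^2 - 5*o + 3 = (o - 1)*(o^2 + 2*o - 3) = (o - 1)*(o + 3)*(o - 1)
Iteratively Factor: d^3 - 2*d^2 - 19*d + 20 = (d - 1)*(d^2 - d - 20) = (d - 1)*(d + 4)*(d - 5)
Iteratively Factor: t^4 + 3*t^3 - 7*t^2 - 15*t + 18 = (t + 3)*(t^3 - 7*t + 6) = (t + 3)^2*(t^2 - 3*t + 2) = (t - 2)*(t + 3)^2*(t - 1)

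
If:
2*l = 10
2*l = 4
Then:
No Solution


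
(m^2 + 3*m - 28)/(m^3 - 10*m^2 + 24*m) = (m + 7)/(m*(m - 6))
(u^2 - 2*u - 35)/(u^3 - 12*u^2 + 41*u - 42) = (u + 5)/(u^2 - 5*u + 6)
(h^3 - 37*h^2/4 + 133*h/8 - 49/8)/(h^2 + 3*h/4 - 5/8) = (4*h^2 - 35*h + 49)/(4*h + 5)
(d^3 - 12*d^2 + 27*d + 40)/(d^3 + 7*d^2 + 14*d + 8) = (d^2 - 13*d + 40)/(d^2 + 6*d + 8)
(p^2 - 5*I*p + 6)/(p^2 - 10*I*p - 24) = (p + I)/(p - 4*I)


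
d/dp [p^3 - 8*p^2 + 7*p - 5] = 3*p^2 - 16*p + 7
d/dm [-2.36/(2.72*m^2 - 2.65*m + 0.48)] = (12.8384*m - 6.254)/(2.72*m^2 - 2.65*m + 0.48)^2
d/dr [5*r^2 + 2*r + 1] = 10*r + 2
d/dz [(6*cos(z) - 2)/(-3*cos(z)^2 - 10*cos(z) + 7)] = 2*(-9*cos(z)^2 + 6*cos(z) - 11)*sin(z)/(-3*sin(z)^2 + 10*cos(z) - 4)^2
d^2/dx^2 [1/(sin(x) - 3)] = (-3*sin(x) + cos(x)^2 + 1)/(sin(x) - 3)^3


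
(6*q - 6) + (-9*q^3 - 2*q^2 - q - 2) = -9*q^3 - 2*q^2 + 5*q - 8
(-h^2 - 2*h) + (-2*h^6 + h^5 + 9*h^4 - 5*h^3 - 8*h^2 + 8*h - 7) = -2*h^6 + h^5 + 9*h^4 - 5*h^3 - 9*h^2 + 6*h - 7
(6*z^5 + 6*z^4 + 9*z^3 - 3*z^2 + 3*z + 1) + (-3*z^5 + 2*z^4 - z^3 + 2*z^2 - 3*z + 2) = 3*z^5 + 8*z^4 + 8*z^3 - z^2 + 3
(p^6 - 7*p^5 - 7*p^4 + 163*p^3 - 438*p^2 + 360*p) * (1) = p^6 - 7*p^5 - 7*p^4 + 163*p^3 - 438*p^2 + 360*p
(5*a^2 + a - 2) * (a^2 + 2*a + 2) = 5*a^4 + 11*a^3 + 10*a^2 - 2*a - 4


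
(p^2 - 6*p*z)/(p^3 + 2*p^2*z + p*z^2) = (p - 6*z)/(p^2 + 2*p*z + z^2)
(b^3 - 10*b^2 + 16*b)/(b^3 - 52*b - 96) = b*(b - 2)/(b^2 + 8*b + 12)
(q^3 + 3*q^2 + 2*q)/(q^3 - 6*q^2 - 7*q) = (q + 2)/(q - 7)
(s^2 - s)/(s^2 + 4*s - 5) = s/(s + 5)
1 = 1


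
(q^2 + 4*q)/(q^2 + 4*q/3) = 3*(q + 4)/(3*q + 4)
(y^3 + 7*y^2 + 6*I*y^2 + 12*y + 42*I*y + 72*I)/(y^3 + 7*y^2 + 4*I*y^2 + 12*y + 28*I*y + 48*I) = (y + 6*I)/(y + 4*I)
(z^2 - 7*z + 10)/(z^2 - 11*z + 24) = (z^2 - 7*z + 10)/(z^2 - 11*z + 24)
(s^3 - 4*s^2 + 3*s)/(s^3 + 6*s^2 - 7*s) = (s - 3)/(s + 7)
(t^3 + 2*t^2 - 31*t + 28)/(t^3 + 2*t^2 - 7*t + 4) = (t^2 + 3*t - 28)/(t^2 + 3*t - 4)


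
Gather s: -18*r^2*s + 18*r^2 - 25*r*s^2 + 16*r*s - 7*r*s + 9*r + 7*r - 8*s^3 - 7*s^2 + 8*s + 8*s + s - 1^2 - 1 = 18*r^2 + 16*r - 8*s^3 + s^2*(-25*r - 7) + s*(-18*r^2 + 9*r + 17) - 2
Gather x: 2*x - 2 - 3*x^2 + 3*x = -3*x^2 + 5*x - 2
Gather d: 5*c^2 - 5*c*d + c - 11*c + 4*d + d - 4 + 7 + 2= 5*c^2 - 10*c + d*(5 - 5*c) + 5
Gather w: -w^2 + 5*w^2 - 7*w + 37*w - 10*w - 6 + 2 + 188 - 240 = 4*w^2 + 20*w - 56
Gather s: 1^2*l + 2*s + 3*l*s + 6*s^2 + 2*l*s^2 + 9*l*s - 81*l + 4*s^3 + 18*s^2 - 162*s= -80*l + 4*s^3 + s^2*(2*l + 24) + s*(12*l - 160)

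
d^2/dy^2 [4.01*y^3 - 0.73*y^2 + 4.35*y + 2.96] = 24.06*y - 1.46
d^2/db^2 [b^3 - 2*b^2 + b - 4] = 6*b - 4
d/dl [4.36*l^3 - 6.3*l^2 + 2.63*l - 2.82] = 13.08*l^2 - 12.6*l + 2.63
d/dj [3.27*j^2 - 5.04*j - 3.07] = 6.54*j - 5.04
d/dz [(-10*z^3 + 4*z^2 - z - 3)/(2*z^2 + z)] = (-20*z^4 - 20*z^3 + 6*z^2 + 12*z + 3)/(z^2*(4*z^2 + 4*z + 1))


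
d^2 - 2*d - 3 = (d - 3)*(d + 1)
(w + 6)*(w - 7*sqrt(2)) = w^2 - 7*sqrt(2)*w + 6*w - 42*sqrt(2)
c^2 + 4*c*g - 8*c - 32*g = (c - 8)*(c + 4*g)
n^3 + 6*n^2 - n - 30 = (n - 2)*(n + 3)*(n + 5)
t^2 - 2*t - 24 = (t - 6)*(t + 4)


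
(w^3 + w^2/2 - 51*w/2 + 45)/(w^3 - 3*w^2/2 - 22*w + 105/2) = (2*w^2 + 7*w - 30)/(2*w^2 + 3*w - 35)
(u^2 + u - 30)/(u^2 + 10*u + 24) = (u - 5)/(u + 4)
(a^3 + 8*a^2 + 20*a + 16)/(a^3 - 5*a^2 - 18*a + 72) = (a^2 + 4*a + 4)/(a^2 - 9*a + 18)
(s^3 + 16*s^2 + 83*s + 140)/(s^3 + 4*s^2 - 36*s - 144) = (s^2 + 12*s + 35)/(s^2 - 36)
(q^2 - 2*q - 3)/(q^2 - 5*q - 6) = (q - 3)/(q - 6)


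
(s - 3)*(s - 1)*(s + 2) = s^3 - 2*s^2 - 5*s + 6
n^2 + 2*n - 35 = (n - 5)*(n + 7)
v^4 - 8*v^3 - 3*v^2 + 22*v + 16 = (v - 8)*(v - 2)*(v + 1)^2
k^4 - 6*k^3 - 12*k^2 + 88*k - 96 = (k - 6)*(k - 2)^2*(k + 4)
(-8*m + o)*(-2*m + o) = 16*m^2 - 10*m*o + o^2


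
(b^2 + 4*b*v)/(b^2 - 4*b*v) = (b + 4*v)/(b - 4*v)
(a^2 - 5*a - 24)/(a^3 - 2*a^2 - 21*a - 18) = (a - 8)/(a^2 - 5*a - 6)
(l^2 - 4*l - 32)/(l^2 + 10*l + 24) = (l - 8)/(l + 6)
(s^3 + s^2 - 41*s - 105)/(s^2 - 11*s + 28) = (s^2 + 8*s + 15)/(s - 4)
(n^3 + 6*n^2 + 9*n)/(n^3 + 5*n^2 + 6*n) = (n + 3)/(n + 2)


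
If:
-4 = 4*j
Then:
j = -1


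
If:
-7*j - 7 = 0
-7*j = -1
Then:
No Solution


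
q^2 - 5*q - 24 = (q - 8)*(q + 3)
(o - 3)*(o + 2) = o^2 - o - 6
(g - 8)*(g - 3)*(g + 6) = g^3 - 5*g^2 - 42*g + 144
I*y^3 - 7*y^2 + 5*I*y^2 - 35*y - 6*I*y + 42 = (y + 6)*(y + 7*I)*(I*y - I)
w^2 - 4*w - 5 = (w - 5)*(w + 1)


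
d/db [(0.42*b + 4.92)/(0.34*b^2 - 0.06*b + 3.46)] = (-0.1428*b^2 - 3.3456*b + 1.7484)/(0.1156*b^4 - 0.0408*b^3 + 2.3564*b^2 - 0.4152*b + 11.9716)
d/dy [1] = 0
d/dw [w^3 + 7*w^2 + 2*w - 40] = 3*w^2 + 14*w + 2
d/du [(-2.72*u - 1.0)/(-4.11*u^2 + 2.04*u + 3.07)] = (11.1792*u^2 - 5.5488*u - (2.72*u + 1.0)*(8.22*u - 2.04) - 8.3504)/(-4.11*u^2 + 2.04*u + 3.07)^2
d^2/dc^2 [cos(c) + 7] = -cos(c)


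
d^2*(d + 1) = d^3 + d^2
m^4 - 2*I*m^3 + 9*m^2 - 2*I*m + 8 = (m - 4*I)*(m - I)*(m + I)*(m + 2*I)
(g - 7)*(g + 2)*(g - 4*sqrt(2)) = g^3 - 4*sqrt(2)*g^2 - 5*g^2 - 14*g + 20*sqrt(2)*g + 56*sqrt(2)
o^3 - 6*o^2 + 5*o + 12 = (o - 4)*(o - 3)*(o + 1)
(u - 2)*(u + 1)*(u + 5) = u^3 + 4*u^2 - 7*u - 10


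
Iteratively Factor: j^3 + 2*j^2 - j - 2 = (j - 1)*(j^2 + 3*j + 2) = (j - 1)*(j + 2)*(j + 1)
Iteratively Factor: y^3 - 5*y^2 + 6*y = (y)*(y^2 - 5*y + 6) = y*(y - 3)*(y - 2)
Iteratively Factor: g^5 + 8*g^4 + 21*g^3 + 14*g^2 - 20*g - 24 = (g + 3)*(g^4 + 5*g^3 + 6*g^2 - 4*g - 8) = (g - 1)*(g + 3)*(g^3 + 6*g^2 + 12*g + 8) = (g - 1)*(g + 2)*(g + 3)*(g^2 + 4*g + 4) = (g - 1)*(g + 2)^2*(g + 3)*(g + 2)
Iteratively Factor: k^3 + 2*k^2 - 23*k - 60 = (k - 5)*(k^2 + 7*k + 12) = (k - 5)*(k + 4)*(k + 3)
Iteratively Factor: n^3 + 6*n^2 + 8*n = (n + 4)*(n^2 + 2*n) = n*(n + 4)*(n + 2)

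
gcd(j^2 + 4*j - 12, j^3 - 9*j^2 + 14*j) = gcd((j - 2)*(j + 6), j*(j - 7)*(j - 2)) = j - 2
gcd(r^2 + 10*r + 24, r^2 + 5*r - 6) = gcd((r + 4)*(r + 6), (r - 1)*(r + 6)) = r + 6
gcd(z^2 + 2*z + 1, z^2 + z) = z + 1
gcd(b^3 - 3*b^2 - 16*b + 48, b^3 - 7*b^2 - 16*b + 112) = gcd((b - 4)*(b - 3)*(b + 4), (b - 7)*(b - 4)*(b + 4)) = b^2 - 16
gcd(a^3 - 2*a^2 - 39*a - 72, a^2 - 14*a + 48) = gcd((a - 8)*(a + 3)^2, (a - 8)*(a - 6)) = a - 8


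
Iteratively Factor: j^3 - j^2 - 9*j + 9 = (j - 3)*(j^2 + 2*j - 3) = (j - 3)*(j - 1)*(j + 3)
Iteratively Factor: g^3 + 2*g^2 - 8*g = (g)*(g^2 + 2*g - 8) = g*(g + 4)*(g - 2)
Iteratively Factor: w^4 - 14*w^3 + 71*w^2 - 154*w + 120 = (w - 3)*(w^3 - 11*w^2 + 38*w - 40) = (w - 4)*(w - 3)*(w^2 - 7*w + 10) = (w - 5)*(w - 4)*(w - 3)*(w - 2)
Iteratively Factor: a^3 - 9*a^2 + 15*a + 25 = (a - 5)*(a^2 - 4*a - 5) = (a - 5)*(a + 1)*(a - 5)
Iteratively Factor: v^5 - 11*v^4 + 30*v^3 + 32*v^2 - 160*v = (v)*(v^4 - 11*v^3 + 30*v^2 + 32*v - 160) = v*(v + 2)*(v^3 - 13*v^2 + 56*v - 80) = v*(v - 4)*(v + 2)*(v^2 - 9*v + 20) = v*(v - 4)^2*(v + 2)*(v - 5)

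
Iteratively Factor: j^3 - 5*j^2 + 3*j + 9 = (j - 3)*(j^2 - 2*j - 3) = (j - 3)^2*(j + 1)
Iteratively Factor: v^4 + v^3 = (v + 1)*(v^3) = v*(v + 1)*(v^2) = v^2*(v + 1)*(v)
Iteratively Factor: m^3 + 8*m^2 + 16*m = (m + 4)*(m^2 + 4*m) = m*(m + 4)*(m + 4)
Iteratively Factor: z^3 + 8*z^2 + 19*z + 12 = (z + 3)*(z^2 + 5*z + 4) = (z + 1)*(z + 3)*(z + 4)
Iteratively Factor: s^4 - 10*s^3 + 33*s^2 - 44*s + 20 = (s - 2)*(s^3 - 8*s^2 + 17*s - 10) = (s - 2)^2*(s^2 - 6*s + 5) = (s - 2)^2*(s - 1)*(s - 5)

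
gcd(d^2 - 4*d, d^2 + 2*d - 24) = d - 4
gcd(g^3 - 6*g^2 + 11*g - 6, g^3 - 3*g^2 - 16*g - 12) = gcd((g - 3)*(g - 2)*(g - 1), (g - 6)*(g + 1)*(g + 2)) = 1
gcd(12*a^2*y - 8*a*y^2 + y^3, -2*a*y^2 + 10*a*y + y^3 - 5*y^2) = -2*a*y + y^2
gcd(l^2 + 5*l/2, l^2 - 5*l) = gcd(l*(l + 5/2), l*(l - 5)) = l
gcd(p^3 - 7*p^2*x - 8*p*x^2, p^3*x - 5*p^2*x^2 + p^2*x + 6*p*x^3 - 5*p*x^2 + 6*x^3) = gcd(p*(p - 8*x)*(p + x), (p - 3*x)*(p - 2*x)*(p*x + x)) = 1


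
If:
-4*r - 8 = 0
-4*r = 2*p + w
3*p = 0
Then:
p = 0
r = -2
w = 8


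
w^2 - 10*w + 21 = (w - 7)*(w - 3)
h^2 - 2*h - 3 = (h - 3)*(h + 1)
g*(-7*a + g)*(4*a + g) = -28*a^2*g - 3*a*g^2 + g^3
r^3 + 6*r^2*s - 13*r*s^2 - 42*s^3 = (r - 3*s)*(r + 2*s)*(r + 7*s)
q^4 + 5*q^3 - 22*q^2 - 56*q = q*(q - 4)*(q + 2)*(q + 7)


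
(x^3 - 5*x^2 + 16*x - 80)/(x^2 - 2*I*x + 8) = (x^2 + x*(-5 + 4*I) - 20*I)/(x + 2*I)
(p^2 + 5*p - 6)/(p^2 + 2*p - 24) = (p - 1)/(p - 4)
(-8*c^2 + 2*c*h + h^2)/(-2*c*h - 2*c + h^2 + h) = (4*c + h)/(h + 1)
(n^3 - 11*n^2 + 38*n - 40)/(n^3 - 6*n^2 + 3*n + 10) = (n - 4)/(n + 1)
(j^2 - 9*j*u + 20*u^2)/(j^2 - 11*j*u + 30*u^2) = (-j + 4*u)/(-j + 6*u)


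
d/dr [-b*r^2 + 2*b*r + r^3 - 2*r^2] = -2*b*r + 2*b + 3*r^2 - 4*r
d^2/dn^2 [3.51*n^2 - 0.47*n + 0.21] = 7.02000000000000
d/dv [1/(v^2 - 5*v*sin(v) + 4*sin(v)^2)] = (5*v*cos(v) - 2*v + 5*sin(v) - 4*sin(2*v))/((v - 4*sin(v))^2*(v - sin(v))^2)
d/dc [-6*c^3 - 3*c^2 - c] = -18*c^2 - 6*c - 1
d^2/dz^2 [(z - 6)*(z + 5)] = 2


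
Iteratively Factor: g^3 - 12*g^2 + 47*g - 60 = (g - 3)*(g^2 - 9*g + 20) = (g - 4)*(g - 3)*(g - 5)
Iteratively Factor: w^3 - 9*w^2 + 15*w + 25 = (w - 5)*(w^2 - 4*w - 5) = (w - 5)*(w + 1)*(w - 5)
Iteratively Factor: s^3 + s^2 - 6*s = (s)*(s^2 + s - 6) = s*(s + 3)*(s - 2)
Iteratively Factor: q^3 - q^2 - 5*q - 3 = (q - 3)*(q^2 + 2*q + 1) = (q - 3)*(q + 1)*(q + 1)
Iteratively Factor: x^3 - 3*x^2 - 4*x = (x)*(x^2 - 3*x - 4) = x*(x - 4)*(x + 1)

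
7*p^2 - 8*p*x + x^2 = (-7*p + x)*(-p + x)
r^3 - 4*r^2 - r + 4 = (r - 4)*(r - 1)*(r + 1)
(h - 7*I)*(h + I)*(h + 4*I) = h^3 - 2*I*h^2 + 31*h + 28*I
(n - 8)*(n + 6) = n^2 - 2*n - 48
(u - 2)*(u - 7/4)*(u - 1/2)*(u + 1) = u^4 - 13*u^3/4 + 9*u^2/8 + 29*u/8 - 7/4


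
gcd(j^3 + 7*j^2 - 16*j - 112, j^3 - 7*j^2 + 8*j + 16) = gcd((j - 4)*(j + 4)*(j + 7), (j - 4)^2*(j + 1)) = j - 4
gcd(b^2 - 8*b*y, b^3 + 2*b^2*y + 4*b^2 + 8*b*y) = b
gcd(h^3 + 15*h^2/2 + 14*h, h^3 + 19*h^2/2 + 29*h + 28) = h^2 + 15*h/2 + 14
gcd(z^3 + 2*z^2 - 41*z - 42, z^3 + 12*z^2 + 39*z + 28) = z^2 + 8*z + 7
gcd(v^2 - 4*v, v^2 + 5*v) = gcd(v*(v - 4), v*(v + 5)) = v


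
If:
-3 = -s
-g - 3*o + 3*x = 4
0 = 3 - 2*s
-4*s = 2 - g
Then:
No Solution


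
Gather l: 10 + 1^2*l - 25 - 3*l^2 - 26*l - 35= -3*l^2 - 25*l - 50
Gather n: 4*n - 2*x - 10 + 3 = 4*n - 2*x - 7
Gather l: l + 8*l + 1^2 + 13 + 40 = 9*l + 54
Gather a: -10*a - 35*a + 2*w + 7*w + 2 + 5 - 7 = -45*a + 9*w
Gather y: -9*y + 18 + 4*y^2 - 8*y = 4*y^2 - 17*y + 18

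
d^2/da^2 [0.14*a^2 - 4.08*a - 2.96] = 0.280000000000000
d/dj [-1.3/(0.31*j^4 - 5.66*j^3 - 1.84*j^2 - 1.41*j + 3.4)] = (1.612*j^3 - 22.074*j^2 - 4.784*j - 1.833)/(-0.31*j^4 + 5.66*j^3 + 1.84*j^2 + 1.41*j - 3.4)^2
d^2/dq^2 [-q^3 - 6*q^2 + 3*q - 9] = -6*q - 12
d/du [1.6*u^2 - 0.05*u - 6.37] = 3.2*u - 0.05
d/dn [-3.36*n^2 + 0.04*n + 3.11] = 0.04 - 6.72*n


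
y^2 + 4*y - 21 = (y - 3)*(y + 7)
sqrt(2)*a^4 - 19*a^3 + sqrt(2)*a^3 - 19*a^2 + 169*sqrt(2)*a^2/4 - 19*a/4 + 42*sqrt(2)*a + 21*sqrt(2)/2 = (a + 1/2)*(a - 6*sqrt(2))*(a - 7*sqrt(2)/2)*(sqrt(2)*a + sqrt(2)/2)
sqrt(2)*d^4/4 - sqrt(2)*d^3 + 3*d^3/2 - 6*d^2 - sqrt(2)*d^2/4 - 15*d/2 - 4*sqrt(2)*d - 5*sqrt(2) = (d/2 + sqrt(2)/2)*(d - 5)*(d + 2*sqrt(2))*(sqrt(2)*d/2 + sqrt(2)/2)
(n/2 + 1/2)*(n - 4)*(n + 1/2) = n^3/2 - 5*n^2/4 - 11*n/4 - 1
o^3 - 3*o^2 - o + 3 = (o - 3)*(o - 1)*(o + 1)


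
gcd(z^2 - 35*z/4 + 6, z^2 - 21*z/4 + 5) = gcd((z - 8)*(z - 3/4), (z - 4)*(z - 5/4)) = 1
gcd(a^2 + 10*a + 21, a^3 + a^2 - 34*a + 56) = a + 7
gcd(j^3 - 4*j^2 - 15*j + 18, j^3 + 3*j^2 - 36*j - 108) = j^2 - 3*j - 18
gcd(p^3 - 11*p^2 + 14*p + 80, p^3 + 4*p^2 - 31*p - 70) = p^2 - 3*p - 10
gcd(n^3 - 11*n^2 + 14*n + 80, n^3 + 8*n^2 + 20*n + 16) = n + 2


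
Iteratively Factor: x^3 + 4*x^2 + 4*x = (x + 2)*(x^2 + 2*x) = (x + 2)^2*(x)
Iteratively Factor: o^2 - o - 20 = (o - 5)*(o + 4)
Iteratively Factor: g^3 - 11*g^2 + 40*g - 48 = (g - 3)*(g^2 - 8*g + 16) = (g - 4)*(g - 3)*(g - 4)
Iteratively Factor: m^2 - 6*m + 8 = (m - 2)*(m - 4)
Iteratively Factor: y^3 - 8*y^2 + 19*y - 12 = (y - 1)*(y^2 - 7*y + 12) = (y - 3)*(y - 1)*(y - 4)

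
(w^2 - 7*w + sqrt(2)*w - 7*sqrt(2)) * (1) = w^2 - 7*w + sqrt(2)*w - 7*sqrt(2)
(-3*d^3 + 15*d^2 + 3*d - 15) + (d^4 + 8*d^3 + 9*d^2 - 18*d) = d^4 + 5*d^3 + 24*d^2 - 15*d - 15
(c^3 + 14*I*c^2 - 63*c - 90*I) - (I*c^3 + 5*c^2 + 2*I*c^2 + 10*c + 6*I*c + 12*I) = c^3 - I*c^3 - 5*c^2 + 12*I*c^2 - 73*c - 6*I*c - 102*I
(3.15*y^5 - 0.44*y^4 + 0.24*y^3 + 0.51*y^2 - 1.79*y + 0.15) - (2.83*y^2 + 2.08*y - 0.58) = 3.15*y^5 - 0.44*y^4 + 0.24*y^3 - 2.32*y^2 - 3.87*y + 0.73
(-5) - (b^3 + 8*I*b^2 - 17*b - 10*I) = -b^3 - 8*I*b^2 + 17*b - 5 + 10*I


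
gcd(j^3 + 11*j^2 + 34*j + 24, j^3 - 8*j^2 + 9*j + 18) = j + 1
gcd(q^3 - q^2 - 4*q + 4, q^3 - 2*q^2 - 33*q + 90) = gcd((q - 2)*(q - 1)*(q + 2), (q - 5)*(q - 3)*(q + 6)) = 1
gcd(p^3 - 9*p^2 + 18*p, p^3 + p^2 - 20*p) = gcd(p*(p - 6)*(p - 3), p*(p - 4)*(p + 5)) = p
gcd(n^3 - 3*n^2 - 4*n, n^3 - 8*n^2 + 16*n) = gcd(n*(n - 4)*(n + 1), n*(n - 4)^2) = n^2 - 4*n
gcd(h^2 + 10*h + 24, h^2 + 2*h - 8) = h + 4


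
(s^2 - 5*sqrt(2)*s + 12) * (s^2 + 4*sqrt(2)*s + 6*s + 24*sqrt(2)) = s^4 - sqrt(2)*s^3 + 6*s^3 - 28*s^2 - 6*sqrt(2)*s^2 - 168*s + 48*sqrt(2)*s + 288*sqrt(2)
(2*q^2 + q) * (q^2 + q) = 2*q^4 + 3*q^3 + q^2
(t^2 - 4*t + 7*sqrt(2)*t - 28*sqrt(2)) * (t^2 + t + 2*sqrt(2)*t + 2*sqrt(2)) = t^4 - 3*t^3 + 9*sqrt(2)*t^3 - 27*sqrt(2)*t^2 + 24*t^2 - 84*t - 36*sqrt(2)*t - 112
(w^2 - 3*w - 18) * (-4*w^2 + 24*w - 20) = -4*w^4 + 36*w^3 - 20*w^2 - 372*w + 360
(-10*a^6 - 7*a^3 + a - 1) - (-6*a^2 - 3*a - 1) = -10*a^6 - 7*a^3 + 6*a^2 + 4*a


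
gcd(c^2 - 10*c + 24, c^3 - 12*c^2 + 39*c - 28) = c - 4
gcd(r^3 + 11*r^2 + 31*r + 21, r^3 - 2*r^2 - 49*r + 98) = r + 7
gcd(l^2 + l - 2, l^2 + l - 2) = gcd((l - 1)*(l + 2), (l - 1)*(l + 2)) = l^2 + l - 2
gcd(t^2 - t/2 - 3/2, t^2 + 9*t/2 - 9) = t - 3/2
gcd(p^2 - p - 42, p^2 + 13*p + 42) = p + 6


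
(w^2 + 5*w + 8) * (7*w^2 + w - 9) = 7*w^4 + 36*w^3 + 52*w^2 - 37*w - 72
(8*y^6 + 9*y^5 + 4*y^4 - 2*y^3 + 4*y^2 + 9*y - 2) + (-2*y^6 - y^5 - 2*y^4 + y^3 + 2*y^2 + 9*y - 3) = 6*y^6 + 8*y^5 + 2*y^4 - y^3 + 6*y^2 + 18*y - 5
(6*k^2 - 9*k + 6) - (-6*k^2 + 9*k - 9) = 12*k^2 - 18*k + 15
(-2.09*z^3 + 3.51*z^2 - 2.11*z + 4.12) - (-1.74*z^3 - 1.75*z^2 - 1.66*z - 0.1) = -0.35*z^3 + 5.26*z^2 - 0.45*z + 4.22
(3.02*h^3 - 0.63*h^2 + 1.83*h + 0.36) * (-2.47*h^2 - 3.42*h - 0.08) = -7.4594*h^5 - 8.7723*h^4 - 2.6071*h^3 - 7.0974*h^2 - 1.3776*h - 0.0288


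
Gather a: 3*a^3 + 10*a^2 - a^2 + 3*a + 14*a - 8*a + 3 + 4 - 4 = 3*a^3 + 9*a^2 + 9*a + 3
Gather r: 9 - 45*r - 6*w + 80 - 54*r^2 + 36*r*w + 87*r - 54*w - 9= -54*r^2 + r*(36*w + 42) - 60*w + 80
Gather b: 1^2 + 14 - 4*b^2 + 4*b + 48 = -4*b^2 + 4*b + 63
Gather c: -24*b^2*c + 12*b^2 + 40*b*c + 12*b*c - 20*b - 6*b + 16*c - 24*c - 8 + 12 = 12*b^2 - 26*b + c*(-24*b^2 + 52*b - 8) + 4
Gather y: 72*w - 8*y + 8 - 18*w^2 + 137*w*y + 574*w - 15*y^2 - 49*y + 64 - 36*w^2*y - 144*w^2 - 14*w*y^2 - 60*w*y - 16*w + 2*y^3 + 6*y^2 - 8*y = -162*w^2 + 630*w + 2*y^3 + y^2*(-14*w - 9) + y*(-36*w^2 + 77*w - 65) + 72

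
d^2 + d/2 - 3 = (d - 3/2)*(d + 2)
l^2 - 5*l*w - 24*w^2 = (l - 8*w)*(l + 3*w)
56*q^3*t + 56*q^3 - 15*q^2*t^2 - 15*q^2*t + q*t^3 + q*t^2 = (-8*q + t)*(-7*q + t)*(q*t + q)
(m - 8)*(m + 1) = m^2 - 7*m - 8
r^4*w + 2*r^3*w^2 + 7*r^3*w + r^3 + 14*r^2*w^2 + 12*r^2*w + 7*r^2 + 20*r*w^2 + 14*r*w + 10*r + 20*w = (r + 2)*(r + 5)*(r + 2*w)*(r*w + 1)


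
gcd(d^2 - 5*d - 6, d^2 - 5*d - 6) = d^2 - 5*d - 6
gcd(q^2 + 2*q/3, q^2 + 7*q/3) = q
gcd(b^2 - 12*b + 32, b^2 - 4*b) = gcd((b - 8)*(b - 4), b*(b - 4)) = b - 4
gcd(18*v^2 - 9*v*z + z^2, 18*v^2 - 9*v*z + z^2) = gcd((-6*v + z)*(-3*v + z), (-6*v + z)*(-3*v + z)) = 18*v^2 - 9*v*z + z^2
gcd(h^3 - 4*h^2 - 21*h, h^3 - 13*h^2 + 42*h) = h^2 - 7*h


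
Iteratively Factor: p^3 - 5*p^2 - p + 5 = (p - 1)*(p^2 - 4*p - 5) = (p - 1)*(p + 1)*(p - 5)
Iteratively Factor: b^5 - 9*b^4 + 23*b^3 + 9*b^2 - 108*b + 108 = (b - 2)*(b^4 - 7*b^3 + 9*b^2 + 27*b - 54) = (b - 3)*(b - 2)*(b^3 - 4*b^2 - 3*b + 18) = (b - 3)^2*(b - 2)*(b^2 - b - 6) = (b - 3)^3*(b - 2)*(b + 2)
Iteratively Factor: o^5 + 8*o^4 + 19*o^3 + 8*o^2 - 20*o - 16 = (o - 1)*(o^4 + 9*o^3 + 28*o^2 + 36*o + 16) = (o - 1)*(o + 2)*(o^3 + 7*o^2 + 14*o + 8) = (o - 1)*(o + 1)*(o + 2)*(o^2 + 6*o + 8) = (o - 1)*(o + 1)*(o + 2)*(o + 4)*(o + 2)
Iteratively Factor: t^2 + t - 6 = (t + 3)*(t - 2)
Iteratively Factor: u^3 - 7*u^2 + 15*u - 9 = (u - 3)*(u^2 - 4*u + 3) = (u - 3)^2*(u - 1)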